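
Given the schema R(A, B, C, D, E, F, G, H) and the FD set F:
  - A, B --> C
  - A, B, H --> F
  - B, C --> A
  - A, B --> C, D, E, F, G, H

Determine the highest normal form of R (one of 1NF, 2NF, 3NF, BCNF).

BCNF

Candidate keys: {A, B}, {B, C}. Prime attributes: {A, B, C}.
Every FD has a superkey on the left, so the relation is in BCNF.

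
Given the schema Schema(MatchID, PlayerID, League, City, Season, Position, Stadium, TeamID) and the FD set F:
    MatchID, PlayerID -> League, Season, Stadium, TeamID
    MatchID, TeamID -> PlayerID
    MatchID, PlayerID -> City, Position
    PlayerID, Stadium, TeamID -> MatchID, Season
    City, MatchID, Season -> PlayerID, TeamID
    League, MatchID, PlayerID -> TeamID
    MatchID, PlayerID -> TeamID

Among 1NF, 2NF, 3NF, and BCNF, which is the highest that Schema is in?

BCNF

Candidate keys: {City, MatchID, Season}, {MatchID, PlayerID}, {MatchID, TeamID}, {PlayerID, Stadium, TeamID}. Prime attributes: {City, MatchID, PlayerID, Season, Stadium, TeamID}.
The left-hand side of every FD is a superkey, so BCNF is satisfied.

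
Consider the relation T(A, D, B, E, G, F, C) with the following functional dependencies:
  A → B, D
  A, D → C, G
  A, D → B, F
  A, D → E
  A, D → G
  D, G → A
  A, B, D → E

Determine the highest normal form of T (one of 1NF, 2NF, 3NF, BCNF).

Candidate keys: {A}, {D, G}. Prime attributes: {A, D, G}.
Each dependency's left side is a superkey — BCNF holds.

BCNF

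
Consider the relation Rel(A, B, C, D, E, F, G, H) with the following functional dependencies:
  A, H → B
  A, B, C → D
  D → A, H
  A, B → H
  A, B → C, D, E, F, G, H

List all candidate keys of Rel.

{A, B}, {A, H}, {D}

{D}⁺ = {A, B, C, D, E, F, G, H}, which is every attribute, so {D} is a candidate key.
{A, B}⁺ = {A, B, C, D, E, F, G, H}, which is every attribute, so {A, B} is a candidate key.
{A, H}⁺ = {A, B, C, D, E, F, G, H}, which is every attribute, so {A, H} is a candidate key.
Any other superkey properly contains one of these, so there are no further candidate keys.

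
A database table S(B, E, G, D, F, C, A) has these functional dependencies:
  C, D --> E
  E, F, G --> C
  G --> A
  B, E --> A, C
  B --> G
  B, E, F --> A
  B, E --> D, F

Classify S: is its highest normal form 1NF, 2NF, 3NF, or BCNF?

Candidate keys: {B, C, D}, {B, E}. Prime attributes: {B, C, D, E}.
C, D --> E breaks BCNF: {C, D}⁺ = {C, D, E}, so {C, D} is not a superkey.
G --> A has non-prime {A} on the right and a non-superkey on the left, so 3NF fails.
The proper key subset {B} of {B, E} determines non-prime {A, G}, so the relation is not even in 2NF.

1NF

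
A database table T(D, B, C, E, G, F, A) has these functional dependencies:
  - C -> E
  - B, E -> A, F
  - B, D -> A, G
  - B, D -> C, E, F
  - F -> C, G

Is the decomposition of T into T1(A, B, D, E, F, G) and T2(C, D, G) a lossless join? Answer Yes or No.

No

Common attributes: {D, G}; their closure is {D, G}.
T1 ⊄ {D, G} and T2 ⊄ {D, G}, so the split is lossy.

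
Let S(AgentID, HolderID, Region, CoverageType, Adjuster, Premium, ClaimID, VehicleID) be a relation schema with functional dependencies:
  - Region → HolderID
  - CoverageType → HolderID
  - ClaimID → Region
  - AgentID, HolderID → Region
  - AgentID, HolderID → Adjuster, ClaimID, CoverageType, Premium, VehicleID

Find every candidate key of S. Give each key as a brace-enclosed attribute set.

No FD produces {AgentID}, so it must be in every candidate key.
{AgentID, ClaimID}⁺ = {Adjuster, AgentID, ClaimID, CoverageType, HolderID, Premium, Region, VehicleID} — all of the relation — so {AgentID, ClaimID} is a candidate key.
{AgentID, CoverageType}⁺ = {Adjuster, AgentID, ClaimID, CoverageType, HolderID, Premium, Region, VehicleID} — all of the relation — so {AgentID, CoverageType} is a candidate key.
{AgentID, HolderID}⁺ = {Adjuster, AgentID, ClaimID, CoverageType, HolderID, Premium, Region, VehicleID} — all of the relation — so {AgentID, HolderID} is a candidate key.
{AgentID, Region}⁺ = {Adjuster, AgentID, ClaimID, CoverageType, HolderID, Premium, Region, VehicleID} — all of the relation — so {AgentID, Region} is a candidate key.
These are minimal and exhaustive — every other superkey contains one of them.

{AgentID, ClaimID}, {AgentID, CoverageType}, {AgentID, HolderID}, {AgentID, Region}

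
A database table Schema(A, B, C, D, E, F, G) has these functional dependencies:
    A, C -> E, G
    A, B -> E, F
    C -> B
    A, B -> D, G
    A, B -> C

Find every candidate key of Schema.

{A, B}, {A, C}

Attributes never on any right-hand side: {A} — every candidate key must contain it.
Closure of {A, B} is {A, B, C, D, E, F, G}, the whole schema; {A, B} is a candidate key.
Closure of {A, C} is {A, B, C, D, E, F, G}, the whole schema; {A, C} is a candidate key.
Any other superkey properly contains one of these, so there are no further candidate keys.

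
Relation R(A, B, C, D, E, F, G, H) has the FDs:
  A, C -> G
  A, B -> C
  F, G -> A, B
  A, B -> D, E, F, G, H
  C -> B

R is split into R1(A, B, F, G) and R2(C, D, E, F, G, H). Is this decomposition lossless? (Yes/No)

Yes

The shared attributes are {F, G} and {F, G}⁺ = {A, B, C, D, E, F, G, H}.
This includes all of R1, so the common attributes are a superkey of R1 — the join is lossless.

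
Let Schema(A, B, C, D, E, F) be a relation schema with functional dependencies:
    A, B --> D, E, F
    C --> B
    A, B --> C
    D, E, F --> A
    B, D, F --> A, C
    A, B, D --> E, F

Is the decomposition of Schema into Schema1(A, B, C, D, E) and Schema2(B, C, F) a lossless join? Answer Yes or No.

No

Common attributes: {B, C}; their closure is {B, C}.
Schema1 ⊄ {B, C} and Schema2 ⊄ {B, C}, so the split is lossy.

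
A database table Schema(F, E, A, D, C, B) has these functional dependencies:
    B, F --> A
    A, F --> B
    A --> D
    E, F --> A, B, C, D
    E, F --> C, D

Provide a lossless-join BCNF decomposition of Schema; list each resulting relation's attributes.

{A, B, F}; {A, D}; {B, C, E, F}

Candidate key of the original relation: {E, F}.
{A, B, C, D, E, F}: {B, F} determines {A, B, D, F} here but is not a superkey — split on B, F --> A, D, giving {A, B, D, F} and {B, C, E, F}.
{A, B, D, F}: {A} determines {A, D} here but is not a superkey — split on A --> D, giving {A, D} and {A, B, F}.
{A, D} has no BCNF violation.
{A, B, F} has no BCNF violation.
{B, C, E, F} has no BCNF violation.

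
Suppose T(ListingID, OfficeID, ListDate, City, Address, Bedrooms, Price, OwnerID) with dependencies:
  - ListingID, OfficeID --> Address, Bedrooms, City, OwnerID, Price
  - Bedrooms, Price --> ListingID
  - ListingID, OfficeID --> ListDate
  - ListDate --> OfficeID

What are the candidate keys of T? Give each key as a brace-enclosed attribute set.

{ListDate, ListingID} is a candidate key since {ListDate, ListingID}⁺ = {Address, Bedrooms, City, ListDate, ListingID, OfficeID, OwnerID, Price} covers every attribute.
{ListingID, OfficeID} is a candidate key since {ListingID, OfficeID}⁺ = {Address, Bedrooms, City, ListDate, ListingID, OfficeID, OwnerID, Price} covers every attribute.
{Bedrooms, ListDate, Price} is a candidate key since {Bedrooms, ListDate, Price}⁺ = {Address, Bedrooms, City, ListDate, ListingID, OfficeID, OwnerID, Price} covers every attribute.
{Bedrooms, OfficeID, Price} is a candidate key since {Bedrooms, OfficeID, Price}⁺ = {Address, Bedrooms, City, ListDate, ListingID, OfficeID, OwnerID, Price} covers every attribute.
These are minimal and exhaustive — every other superkey contains one of them.

{Bedrooms, ListDate, Price}, {Bedrooms, OfficeID, Price}, {ListDate, ListingID}, {ListingID, OfficeID}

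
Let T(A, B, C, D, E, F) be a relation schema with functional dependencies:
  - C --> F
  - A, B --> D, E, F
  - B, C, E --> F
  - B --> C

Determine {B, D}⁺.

Start with {B, D}.
B --> C applies; add {C} → now {B, C, D}.
C --> F applies; add {F} → now {B, C, D, F}.
No further FD applies.

{B, C, D, F}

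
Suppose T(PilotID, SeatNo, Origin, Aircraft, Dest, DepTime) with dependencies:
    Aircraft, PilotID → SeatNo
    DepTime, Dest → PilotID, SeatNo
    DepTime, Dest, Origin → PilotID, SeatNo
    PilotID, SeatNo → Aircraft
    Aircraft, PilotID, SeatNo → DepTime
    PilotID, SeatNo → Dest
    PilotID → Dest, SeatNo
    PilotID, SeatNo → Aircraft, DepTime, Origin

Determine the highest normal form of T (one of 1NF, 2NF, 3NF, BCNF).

BCNF

Candidate keys: {DepTime, Dest}, {PilotID}. Prime attributes: {DepTime, Dest, PilotID}.
Every FD has a superkey on the left, so the relation is in BCNF.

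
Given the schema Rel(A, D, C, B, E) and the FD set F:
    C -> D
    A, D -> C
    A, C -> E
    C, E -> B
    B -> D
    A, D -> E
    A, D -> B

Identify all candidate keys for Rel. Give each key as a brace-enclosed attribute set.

{A, B}, {A, C}, {A, D}

Attributes never on any right-hand side: {A} — every candidate key must contain it.
{A, B}⁺ = {A, B, C, D, E} — all of the relation — so {A, B} is a candidate key.
{A, C}⁺ = {A, B, C, D, E} — all of the relation — so {A, C} is a candidate key.
{A, D}⁺ = {A, B, C, D, E} — all of the relation — so {A, D} is a candidate key.
Any other superkey properly contains one of these, so there are no further candidate keys.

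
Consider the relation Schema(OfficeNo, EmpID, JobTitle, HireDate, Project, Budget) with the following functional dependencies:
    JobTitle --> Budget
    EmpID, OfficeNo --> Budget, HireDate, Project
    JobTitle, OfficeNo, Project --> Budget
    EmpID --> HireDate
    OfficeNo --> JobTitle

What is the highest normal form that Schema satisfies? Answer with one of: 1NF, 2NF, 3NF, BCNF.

Candidate key: {EmpID, OfficeNo}. Prime attributes: {EmpID, OfficeNo}.
JobTitle --> Budget breaks BCNF: {JobTitle}⁺ = {Budget, JobTitle}, so {JobTitle} is not a superkey.
Because {Budget} is non-prime and the left side of JobTitle --> Budget is not a superkey, the relation is not in 3NF.
The proper key subset {EmpID} of {EmpID, OfficeNo} determines non-prime {HireDate}, so the relation is not even in 2NF.

1NF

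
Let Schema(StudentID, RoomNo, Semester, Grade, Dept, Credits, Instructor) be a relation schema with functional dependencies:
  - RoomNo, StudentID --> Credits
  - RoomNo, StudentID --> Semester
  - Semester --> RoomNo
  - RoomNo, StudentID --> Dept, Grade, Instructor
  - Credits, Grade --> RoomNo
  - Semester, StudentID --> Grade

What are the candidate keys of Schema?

Attributes never on any right-hand side: {StudentID} — every candidate key must contain it.
{RoomNo, StudentID}⁺ = {Credits, Dept, Grade, Instructor, RoomNo, Semester, StudentID} — all of the relation — so {RoomNo, StudentID} is a candidate key.
{Semester, StudentID}⁺ = {Credits, Dept, Grade, Instructor, RoomNo, Semester, StudentID} — all of the relation — so {Semester, StudentID} is a candidate key.
{Credits, Grade, StudentID}⁺ = {Credits, Dept, Grade, Instructor, RoomNo, Semester, StudentID} — all of the relation — so {Credits, Grade, StudentID} is a candidate key.
Any other superkey properly contains one of these, so there are no further candidate keys.

{Credits, Grade, StudentID}, {RoomNo, StudentID}, {Semester, StudentID}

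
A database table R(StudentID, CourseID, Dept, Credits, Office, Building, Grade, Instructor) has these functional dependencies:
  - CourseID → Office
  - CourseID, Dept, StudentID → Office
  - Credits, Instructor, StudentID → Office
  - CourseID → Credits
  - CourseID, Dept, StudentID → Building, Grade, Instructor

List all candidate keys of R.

{CourseID, Dept, StudentID}

{CourseID, Dept, StudentID} never appear on the right of any FD, so every key must include all of them.
{CourseID, Dept, StudentID} is a candidate key since {CourseID, Dept, StudentID}⁺ = {Building, CourseID, Credits, Dept, Grade, Instructor, Office, StudentID} covers every attribute.
No other minimal set has full closure, so this is the only candidate key.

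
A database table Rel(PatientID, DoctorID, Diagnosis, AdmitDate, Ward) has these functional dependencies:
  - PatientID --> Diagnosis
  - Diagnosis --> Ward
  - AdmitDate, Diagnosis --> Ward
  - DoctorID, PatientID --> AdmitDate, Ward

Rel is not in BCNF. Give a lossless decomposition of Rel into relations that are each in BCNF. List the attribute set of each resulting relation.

Candidate key of the original relation: {DoctorID, PatientID}.
Within {AdmitDate, Diagnosis, DoctorID, PatientID, Ward}: {PatientID}⁺ ∩ {AdmitDate, Diagnosis, DoctorID, PatientID, Ward} = {Diagnosis, PatientID, Ward}, not the whole set, so PatientID --> Diagnosis, Ward violates BCNF; decompose into {Diagnosis, PatientID, Ward} and {AdmitDate, DoctorID, PatientID}.
Within {Diagnosis, PatientID, Ward}: {Diagnosis}⁺ ∩ {Diagnosis, PatientID, Ward} = {Diagnosis, Ward}, not the whole set, so Diagnosis --> Ward violates BCNF; decompose into {Diagnosis, Ward} and {Diagnosis, PatientID}.
{Diagnosis, Ward} is in BCNF.
{Diagnosis, PatientID} is in BCNF.
{AdmitDate, DoctorID, PatientID} is in BCNF.

{AdmitDate, DoctorID, PatientID}; {Diagnosis, PatientID}; {Diagnosis, Ward}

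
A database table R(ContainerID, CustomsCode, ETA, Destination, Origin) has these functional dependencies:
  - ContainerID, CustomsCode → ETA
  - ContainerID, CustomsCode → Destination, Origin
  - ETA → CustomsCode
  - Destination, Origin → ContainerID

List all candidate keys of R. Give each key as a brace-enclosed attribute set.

{ContainerID, CustomsCode}, {ContainerID, ETA}, {CustomsCode, Destination, Origin}, {Destination, ETA, Origin}

{ContainerID, CustomsCode}⁺ = {ContainerID, CustomsCode, Destination, ETA, Origin} — all of the relation — so {ContainerID, CustomsCode} is a candidate key.
{ContainerID, ETA}⁺ = {ContainerID, CustomsCode, Destination, ETA, Origin} — all of the relation — so {ContainerID, ETA} is a candidate key.
{CustomsCode, Destination, Origin}⁺ = {ContainerID, CustomsCode, Destination, ETA, Origin} — all of the relation — so {CustomsCode, Destination, Origin} is a candidate key.
{Destination, ETA, Origin}⁺ = {ContainerID, CustomsCode, Destination, ETA, Origin} — all of the relation — so {Destination, ETA, Origin} is a candidate key.
These are minimal and exhaustive — every other superkey contains one of them.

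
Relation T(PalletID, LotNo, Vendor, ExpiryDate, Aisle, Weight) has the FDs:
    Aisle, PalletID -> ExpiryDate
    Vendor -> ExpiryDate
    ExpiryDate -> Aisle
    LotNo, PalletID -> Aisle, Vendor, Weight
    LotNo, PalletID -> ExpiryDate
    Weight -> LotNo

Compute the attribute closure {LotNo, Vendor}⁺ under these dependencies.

Start with {LotNo, Vendor}.
Vendor -> ExpiryDate applies; add {ExpiryDate} → now {ExpiryDate, LotNo, Vendor}.
ExpiryDate -> Aisle applies; add {Aisle} → now {Aisle, ExpiryDate, LotNo, Vendor}.
No further FD applies.

{Aisle, ExpiryDate, LotNo, Vendor}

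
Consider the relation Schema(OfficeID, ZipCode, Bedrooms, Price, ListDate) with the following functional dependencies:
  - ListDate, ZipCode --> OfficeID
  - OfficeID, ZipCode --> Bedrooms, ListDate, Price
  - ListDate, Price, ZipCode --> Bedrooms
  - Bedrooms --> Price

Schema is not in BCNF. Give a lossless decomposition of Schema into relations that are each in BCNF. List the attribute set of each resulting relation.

{Bedrooms, ListDate, OfficeID, ZipCode}; {Bedrooms, Price}

Candidate keys of the original relation: {ListDate, ZipCode}, {OfficeID, ZipCode}.
Within {Bedrooms, ListDate, OfficeID, Price, ZipCode}: {Bedrooms}⁺ ∩ {Bedrooms, ListDate, OfficeID, Price, ZipCode} = {Bedrooms, Price}, not the whole set, so Bedrooms --> Price violates BCNF; decompose into {Bedrooms, Price} and {Bedrooms, ListDate, OfficeID, ZipCode}.
{Bedrooms, Price} has no BCNF violation.
{Bedrooms, ListDate, OfficeID, ZipCode} has no BCNF violation.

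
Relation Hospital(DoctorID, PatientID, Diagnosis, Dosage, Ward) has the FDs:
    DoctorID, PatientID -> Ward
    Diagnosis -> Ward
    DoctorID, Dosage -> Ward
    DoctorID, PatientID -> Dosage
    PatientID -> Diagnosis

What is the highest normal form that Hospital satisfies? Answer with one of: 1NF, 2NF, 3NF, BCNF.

1NF

Candidate key: {DoctorID, PatientID}. Prime attributes: {DoctorID, PatientID}.
Diagnosis -> Ward breaks BCNF: {Diagnosis}⁺ = {Diagnosis, Ward}, so {Diagnosis} is not a superkey.
Diagnosis -> Ward determines the non-prime attribute {Ward} from a non-superkey — 3NF is violated.
Since {PatientID} ⊂ {DoctorID, PatientID} and {PatientID}⁺ ⊇ {Diagnosis, Ward} with {Diagnosis, Ward} non-prime, there is a partial dependency; 2NF fails.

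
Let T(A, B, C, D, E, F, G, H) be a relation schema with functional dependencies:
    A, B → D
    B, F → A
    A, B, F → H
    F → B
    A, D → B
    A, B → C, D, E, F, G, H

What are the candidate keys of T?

{A, B}, {A, D}, {F}

{F}⁺ = {A, B, C, D, E, F, G, H} — all of the relation — so {F} is a candidate key.
{A, B}⁺ = {A, B, C, D, E, F, G, H} — all of the relation — so {A, B} is a candidate key.
{A, D}⁺ = {A, B, C, D, E, F, G, H} — all of the relation — so {A, D} is a candidate key.
Any other superkey properly contains one of these, so there are no further candidate keys.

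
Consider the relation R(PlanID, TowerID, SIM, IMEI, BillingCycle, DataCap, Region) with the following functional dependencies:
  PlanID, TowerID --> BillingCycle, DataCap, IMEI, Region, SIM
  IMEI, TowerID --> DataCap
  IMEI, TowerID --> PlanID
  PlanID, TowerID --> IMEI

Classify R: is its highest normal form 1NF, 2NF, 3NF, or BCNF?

Candidate keys: {IMEI, TowerID}, {PlanID, TowerID}. Prime attributes: {IMEI, PlanID, TowerID}.
Each dependency's left side is a superkey — BCNF holds.

BCNF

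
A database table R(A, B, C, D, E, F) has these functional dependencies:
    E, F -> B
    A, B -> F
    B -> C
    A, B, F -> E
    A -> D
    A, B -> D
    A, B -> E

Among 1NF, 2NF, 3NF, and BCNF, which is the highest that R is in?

1NF

Candidate keys: {A, B}, {A, E, F}. Prime attributes: {A, B, E, F}.
E, F -> B: {E, F}⁺ = {B, C, E, F}, which is not all of the attributes, so the left side is not a superkey — BCNF is violated.
B -> C has non-prime {C} on the right and a non-superkey on the left, so 3NF fails.
Since {A} ⊂ {A, B} and {A}⁺ ⊇ {D} with {D} non-prime, there is a partial dependency; 2NF fails.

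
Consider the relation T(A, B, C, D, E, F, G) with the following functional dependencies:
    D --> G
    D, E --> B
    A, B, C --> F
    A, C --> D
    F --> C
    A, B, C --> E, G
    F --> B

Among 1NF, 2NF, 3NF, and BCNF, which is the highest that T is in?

1NF

Candidate keys: {A, B, C}, {A, C, E}, {A, F}. Prime attributes: {A, B, C, E, F}.
D --> G breaks BCNF: {D}⁺ = {D, G}, so {D} is not a superkey.
Because {G} is non-prime and the left side of D --> G is not a superkey, the relation is not in 3NF.
The proper key subset {A, C} of {A, B, C} determines non-prime {D, G}, so the relation is not even in 2NF.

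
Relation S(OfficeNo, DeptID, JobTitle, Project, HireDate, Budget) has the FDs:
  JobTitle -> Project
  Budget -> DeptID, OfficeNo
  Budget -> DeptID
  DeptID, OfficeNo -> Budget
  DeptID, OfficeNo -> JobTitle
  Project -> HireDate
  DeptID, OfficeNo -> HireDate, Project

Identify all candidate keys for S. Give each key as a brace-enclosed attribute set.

{Budget}⁺ = {Budget, DeptID, HireDate, JobTitle, OfficeNo, Project}, which is every attribute, so {Budget} is a candidate key.
{DeptID, OfficeNo}⁺ = {Budget, DeptID, HireDate, JobTitle, OfficeNo, Project}, which is every attribute, so {DeptID, OfficeNo} is a candidate key.
No proper subset of any of these is a key, and no other minimal superkey exists.

{Budget}, {DeptID, OfficeNo}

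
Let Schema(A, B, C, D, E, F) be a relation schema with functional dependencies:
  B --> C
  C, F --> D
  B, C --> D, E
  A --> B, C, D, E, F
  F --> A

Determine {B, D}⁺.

{B, C, D, E}

Start with {B, D}.
B --> C applies; add {C} → now {B, C, D}.
B, C --> D, E applies; add {E} → now {B, C, D, E}.
No further FD applies.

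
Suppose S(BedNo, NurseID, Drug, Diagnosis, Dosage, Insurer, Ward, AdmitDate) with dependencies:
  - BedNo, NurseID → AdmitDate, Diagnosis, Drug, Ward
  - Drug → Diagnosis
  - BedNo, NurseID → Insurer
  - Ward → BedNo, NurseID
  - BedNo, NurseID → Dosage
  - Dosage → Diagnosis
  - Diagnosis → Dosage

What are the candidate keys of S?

Closure of {Ward} is {AdmitDate, BedNo, Diagnosis, Dosage, Drug, Insurer, NurseID, Ward}, the whole schema; {Ward} is a candidate key.
Closure of {BedNo, NurseID} is {AdmitDate, BedNo, Diagnosis, Dosage, Drug, Insurer, NurseID, Ward}, the whole schema; {BedNo, NurseID} is a candidate key.
No proper subset of any of these is a key, and no other minimal superkey exists.

{BedNo, NurseID}, {Ward}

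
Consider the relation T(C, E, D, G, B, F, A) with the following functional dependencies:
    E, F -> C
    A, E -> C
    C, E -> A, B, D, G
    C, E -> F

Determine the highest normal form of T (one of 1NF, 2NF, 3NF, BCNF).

BCNF

Candidate keys: {A, E}, {C, E}, {E, F}. Prime attributes: {A, C, E, F}.
The left-hand side of every FD is a superkey, so BCNF is satisfied.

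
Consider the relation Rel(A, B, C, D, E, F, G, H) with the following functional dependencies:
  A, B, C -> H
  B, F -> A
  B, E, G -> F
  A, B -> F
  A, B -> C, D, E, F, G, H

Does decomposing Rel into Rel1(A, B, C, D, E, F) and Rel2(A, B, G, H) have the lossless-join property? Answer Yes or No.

Yes

Rel1 ∩ Rel2 = {A, B}; its closure under F is {A, B, C, D, E, F, G, H}.
Since Rel1 ⊆ {A, B, C, D, E, F, G, H}, the intersection is a superkey of Rel1; the decomposition is lossless.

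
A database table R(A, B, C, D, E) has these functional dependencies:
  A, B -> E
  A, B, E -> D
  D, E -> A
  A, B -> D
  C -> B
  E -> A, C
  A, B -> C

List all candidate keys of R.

Closure of {E} is {A, B, C, D, E}, the whole schema; {E} is a candidate key.
Closure of {A, B} is {A, B, C, D, E}, the whole schema; {A, B} is a candidate key.
Closure of {A, C} is {A, B, C, D, E}, the whole schema; {A, C} is a candidate key.
No proper subset of any of these is a key, and no other minimal superkey exists.

{A, B}, {A, C}, {E}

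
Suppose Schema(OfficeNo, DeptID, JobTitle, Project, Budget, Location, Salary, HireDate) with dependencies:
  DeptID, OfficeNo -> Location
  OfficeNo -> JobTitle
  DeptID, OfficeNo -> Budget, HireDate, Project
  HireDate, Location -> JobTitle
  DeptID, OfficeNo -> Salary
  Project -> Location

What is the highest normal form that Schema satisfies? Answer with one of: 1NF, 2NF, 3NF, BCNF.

1NF

Candidate key: {DeptID, OfficeNo}. Prime attributes: {DeptID, OfficeNo}.
For OfficeNo -> JobTitle we have {OfficeNo}⁺ = {JobTitle, OfficeNo}; {OfficeNo} is not a superkey, so BCNF fails.
Because {JobTitle} is non-prime and the left side of OfficeNo -> JobTitle is not a superkey, the relation is not in 3NF.
Since {OfficeNo} ⊂ {DeptID, OfficeNo} and {OfficeNo}⁺ ⊇ {JobTitle} with {JobTitle} non-prime, there is a partial dependency; 2NF fails.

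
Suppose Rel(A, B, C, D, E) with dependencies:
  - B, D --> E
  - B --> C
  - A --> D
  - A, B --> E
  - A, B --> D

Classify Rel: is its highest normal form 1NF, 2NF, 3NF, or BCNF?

Candidate key: {A, B}. Prime attributes: {A, B}.
B, D --> E breaks BCNF: {B, D}⁺ = {B, C, D, E}, so {B, D} is not a superkey.
B, D --> E has non-prime {E} on the right and a non-superkey on the left, so 3NF fails.
{A} is a proper subset of the key {A, B}, and {A}⁺ contains the non-prime attribute {D} — a partial dependency, so 2NF is violated.

1NF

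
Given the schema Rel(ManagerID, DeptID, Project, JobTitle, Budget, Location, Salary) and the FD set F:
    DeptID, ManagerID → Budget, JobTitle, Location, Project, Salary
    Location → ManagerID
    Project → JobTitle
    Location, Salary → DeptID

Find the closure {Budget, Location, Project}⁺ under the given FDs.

{Budget, JobTitle, Location, ManagerID, Project}

Start with {Budget, Location, Project}.
Location → ManagerID applies; add {ManagerID} → now {Budget, Location, ManagerID, Project}.
Project → JobTitle applies; add {JobTitle} → now {Budget, JobTitle, Location, ManagerID, Project}.
No further FD applies.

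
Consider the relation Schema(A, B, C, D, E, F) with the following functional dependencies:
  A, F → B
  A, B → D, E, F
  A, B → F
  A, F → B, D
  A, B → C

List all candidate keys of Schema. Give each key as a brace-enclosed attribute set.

{A, B}, {A, F}

{A} never appears on the right of any FD, so every key must include it.
{A, B}⁺ = {A, B, C, D, E, F}, which is every attribute, so {A, B} is a candidate key.
{A, F}⁺ = {A, B, C, D, E, F}, which is every attribute, so {A, F} is a candidate key.
These are minimal and exhaustive — every other superkey contains one of them.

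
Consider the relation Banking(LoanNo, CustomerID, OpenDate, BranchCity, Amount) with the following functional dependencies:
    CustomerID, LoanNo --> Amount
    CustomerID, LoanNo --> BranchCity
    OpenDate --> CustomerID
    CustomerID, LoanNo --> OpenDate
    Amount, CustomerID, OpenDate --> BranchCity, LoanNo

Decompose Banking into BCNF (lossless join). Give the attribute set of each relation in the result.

{Amount, BranchCity, LoanNo, OpenDate}; {CustomerID, OpenDate}

Candidate keys of the original relation: {Amount, OpenDate}, {CustomerID, LoanNo}, {LoanNo, OpenDate}.
Within {Amount, BranchCity, CustomerID, LoanNo, OpenDate}: {OpenDate}⁺ ∩ {Amount, BranchCity, CustomerID, LoanNo, OpenDate} = {CustomerID, OpenDate}, not the whole set, so OpenDate --> CustomerID violates BCNF; decompose into {CustomerID, OpenDate} and {Amount, BranchCity, LoanNo, OpenDate}.
{CustomerID, OpenDate} has no BCNF violation.
{Amount, BranchCity, LoanNo, OpenDate} has no BCNF violation.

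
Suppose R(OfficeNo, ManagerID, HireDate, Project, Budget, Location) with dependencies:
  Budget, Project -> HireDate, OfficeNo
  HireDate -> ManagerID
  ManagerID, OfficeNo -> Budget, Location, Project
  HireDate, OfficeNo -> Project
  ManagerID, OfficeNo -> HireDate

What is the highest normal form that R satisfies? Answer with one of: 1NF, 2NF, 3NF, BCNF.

Candidate keys: {Budget, Project}, {HireDate, OfficeNo}, {ManagerID, OfficeNo}. Prime attributes: {Budget, HireDate, ManagerID, OfficeNo, Project}.
HireDate -> ManagerID breaks BCNF: {HireDate}⁺ = {HireDate, ManagerID}, so {HireDate} is not a superkey.
Since {ManagerID} ⊆ prime attributes and every other non-superkey FD also has a prime right side, the schema is in 3NF.

3NF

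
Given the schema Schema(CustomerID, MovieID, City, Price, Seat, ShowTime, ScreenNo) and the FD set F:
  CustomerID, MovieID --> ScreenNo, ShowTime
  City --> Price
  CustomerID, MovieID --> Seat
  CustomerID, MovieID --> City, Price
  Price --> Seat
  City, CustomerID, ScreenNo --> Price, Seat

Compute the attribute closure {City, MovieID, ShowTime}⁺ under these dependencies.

Start with {City, MovieID, ShowTime}.
City --> Price applies; add {Price} → now {City, MovieID, Price, ShowTime}.
Price --> Seat applies; add {Seat} → now {City, MovieID, Price, Seat, ShowTime}.
No further FD applies.

{City, MovieID, Price, Seat, ShowTime}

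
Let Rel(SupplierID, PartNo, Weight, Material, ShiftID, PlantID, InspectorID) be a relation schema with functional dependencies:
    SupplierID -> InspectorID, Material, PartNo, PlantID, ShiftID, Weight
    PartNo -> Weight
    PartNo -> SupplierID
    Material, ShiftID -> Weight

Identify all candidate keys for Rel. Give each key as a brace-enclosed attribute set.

{PartNo}, {SupplierID}

{PartNo} is a candidate key since {PartNo}⁺ = {InspectorID, Material, PartNo, PlantID, ShiftID, SupplierID, Weight} covers every attribute.
{SupplierID} is a candidate key since {SupplierID}⁺ = {InspectorID, Material, PartNo, PlantID, ShiftID, SupplierID, Weight} covers every attribute.
These are minimal and exhaustive — every other superkey contains one of them.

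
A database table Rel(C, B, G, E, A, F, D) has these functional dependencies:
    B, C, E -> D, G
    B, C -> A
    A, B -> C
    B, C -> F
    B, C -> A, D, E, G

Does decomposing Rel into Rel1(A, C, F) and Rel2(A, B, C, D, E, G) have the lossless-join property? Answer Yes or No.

Common attributes: {A, C}; their closure is {A, C}.
Neither Rel1 nor Rel2 is contained in that closure, so the decomposition is lossy.

No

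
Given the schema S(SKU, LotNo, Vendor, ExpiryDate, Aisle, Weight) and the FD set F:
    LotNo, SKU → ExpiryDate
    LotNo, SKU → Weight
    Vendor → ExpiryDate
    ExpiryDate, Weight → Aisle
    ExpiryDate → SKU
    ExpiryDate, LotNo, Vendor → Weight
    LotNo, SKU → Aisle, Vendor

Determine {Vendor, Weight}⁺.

Start with {Vendor, Weight}.
Vendor → ExpiryDate applies; add {ExpiryDate} → now {ExpiryDate, Vendor, Weight}.
ExpiryDate, Weight → Aisle applies; add {Aisle} → now {Aisle, ExpiryDate, Vendor, Weight}.
ExpiryDate → SKU applies; add {SKU} → now {Aisle, ExpiryDate, SKU, Vendor, Weight}.
No further FD applies.

{Aisle, ExpiryDate, SKU, Vendor, Weight}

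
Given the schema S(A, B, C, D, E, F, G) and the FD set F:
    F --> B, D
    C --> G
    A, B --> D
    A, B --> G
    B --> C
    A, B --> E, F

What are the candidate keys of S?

Attributes never on any right-hand side: {A} — every candidate key must contain it.
{A, B} is a candidate key since {A, B}⁺ = {A, B, C, D, E, F, G} covers every attribute.
{A, F} is a candidate key since {A, F}⁺ = {A, B, C, D, E, F, G} covers every attribute.
These are minimal and exhaustive — every other superkey contains one of them.

{A, B}, {A, F}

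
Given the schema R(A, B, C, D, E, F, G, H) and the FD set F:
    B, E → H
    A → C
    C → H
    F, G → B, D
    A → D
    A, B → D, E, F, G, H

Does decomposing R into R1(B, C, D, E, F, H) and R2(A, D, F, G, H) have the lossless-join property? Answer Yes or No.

R1 ∩ R2 = {D, F, H}; its closure under F is {D, F, H}.
The closure covers neither R1 nor R2 entirely; the join is not lossless.

No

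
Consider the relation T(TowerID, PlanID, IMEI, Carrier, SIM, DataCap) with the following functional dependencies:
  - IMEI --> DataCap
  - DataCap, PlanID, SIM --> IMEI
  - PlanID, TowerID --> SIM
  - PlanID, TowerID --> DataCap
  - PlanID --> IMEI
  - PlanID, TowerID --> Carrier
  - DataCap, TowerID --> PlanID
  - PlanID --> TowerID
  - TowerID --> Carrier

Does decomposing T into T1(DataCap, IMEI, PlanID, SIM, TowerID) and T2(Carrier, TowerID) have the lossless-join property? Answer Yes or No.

T1 ∩ T2 = {TowerID}; its closure under F is {Carrier, TowerID}.
Since T2 ⊆ {Carrier, TowerID}, the intersection is a superkey of T2; the decomposition is lossless.

Yes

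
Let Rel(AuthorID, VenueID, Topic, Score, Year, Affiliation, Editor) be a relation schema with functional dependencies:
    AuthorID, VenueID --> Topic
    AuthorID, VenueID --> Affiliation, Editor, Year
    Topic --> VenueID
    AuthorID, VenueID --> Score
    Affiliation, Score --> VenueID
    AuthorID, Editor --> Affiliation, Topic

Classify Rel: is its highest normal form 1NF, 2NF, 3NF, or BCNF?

3NF

Candidate keys: {Affiliation, AuthorID, Score}, {AuthorID, Editor}, {AuthorID, Topic}, {AuthorID, VenueID}. Prime attributes: {Affiliation, AuthorID, Editor, Score, Topic, VenueID}.
For Topic --> VenueID we have {Topic}⁺ = {Topic, VenueID}; {Topic} is not a superkey, so BCNF fails.
Its right-hand attributes {VenueID} are all prime, as are those of every other non-superkey FD — the relation is in 3NF.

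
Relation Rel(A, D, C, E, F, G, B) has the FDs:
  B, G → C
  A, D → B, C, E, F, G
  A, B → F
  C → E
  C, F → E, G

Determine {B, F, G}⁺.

Start with {B, F, G}.
B, G → C applies; add {C} → now {B, C, F, G}.
C → E applies; add {E} → now {B, C, E, F, G}.
No further FD applies.

{B, C, E, F, G}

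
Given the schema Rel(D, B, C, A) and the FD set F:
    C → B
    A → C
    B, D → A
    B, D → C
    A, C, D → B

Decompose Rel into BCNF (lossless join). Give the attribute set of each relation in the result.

Candidate keys of the original relation: {A, D}, {B, D}, {C, D}.
Within {A, B, C, D}: {C}⁺ ∩ {A, B, C, D} = {B, C}, not the whole set, so C → B violates BCNF; decompose into {B, C} and {A, C, D}.
{B, C}: every determinant is a superkey — BCNF.
Within {A, C, D}: {A}⁺ ∩ {A, C, D} = {A, C}, not the whole set, so A → C violates BCNF; decompose into {A, C} and {A, D}.
{A, C}: every determinant is a superkey — BCNF.
{A, D}: every determinant is a superkey — BCNF.

{A, C}; {A, D}; {B, C}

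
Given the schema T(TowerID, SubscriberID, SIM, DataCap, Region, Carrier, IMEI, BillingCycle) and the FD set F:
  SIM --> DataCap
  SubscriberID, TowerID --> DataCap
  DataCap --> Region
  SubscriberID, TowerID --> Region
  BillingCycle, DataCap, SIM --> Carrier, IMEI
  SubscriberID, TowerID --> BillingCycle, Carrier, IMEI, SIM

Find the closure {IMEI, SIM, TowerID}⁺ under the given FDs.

Start with {IMEI, SIM, TowerID}.
SIM --> DataCap applies; add {DataCap} → now {DataCap, IMEI, SIM, TowerID}.
DataCap --> Region applies; add {Region} → now {DataCap, IMEI, Region, SIM, TowerID}.
No further FD applies.

{DataCap, IMEI, Region, SIM, TowerID}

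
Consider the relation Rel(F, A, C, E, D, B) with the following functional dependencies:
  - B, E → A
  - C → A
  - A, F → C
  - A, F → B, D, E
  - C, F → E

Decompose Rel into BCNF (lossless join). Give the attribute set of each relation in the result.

{A, B, E}; {B, C, D, E, F}

Candidate keys of the original relation: {A, F}, {B, E, F}, {C, F}.
Within {A, B, C, D, E, F}: {B, E}⁺ ∩ {A, B, C, D, E, F} = {A, B, E}, not the whole set, so B, E → A violates BCNF; decompose into {A, B, E} and {B, C, D, E, F}.
{A, B, E} has no BCNF violation.
{B, C, D, E, F} has no BCNF violation.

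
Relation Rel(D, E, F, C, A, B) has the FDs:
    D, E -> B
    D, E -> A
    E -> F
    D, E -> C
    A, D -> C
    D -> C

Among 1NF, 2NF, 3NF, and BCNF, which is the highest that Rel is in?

Candidate key: {D, E}. Prime attributes: {D, E}.
E -> F: {E}⁺ = {E, F}, which is not all of the attributes, so the left side is not a superkey — BCNF is violated.
Because {F} is non-prime and the left side of E -> F is not a superkey, the relation is not in 3NF.
Since {D} ⊂ {D, E} and {D}⁺ ⊇ {C} with {C} non-prime, there is a partial dependency; 2NF fails.

1NF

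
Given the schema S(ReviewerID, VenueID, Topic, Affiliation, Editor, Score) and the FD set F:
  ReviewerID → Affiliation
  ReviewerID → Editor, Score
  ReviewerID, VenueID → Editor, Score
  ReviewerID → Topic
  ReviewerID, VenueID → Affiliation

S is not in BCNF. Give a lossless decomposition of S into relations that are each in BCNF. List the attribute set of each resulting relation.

{Affiliation, Editor, ReviewerID, Score, Topic}; {ReviewerID, VenueID}

Candidate key of the original relation: {ReviewerID, VenueID}.
In {Affiliation, Editor, ReviewerID, Score, Topic, VenueID}, {ReviewerID} is not a superkey ({ReviewerID}⁺ restricted to this set is {Affiliation, Editor, ReviewerID, Score, Topic}), so split on ReviewerID → Affiliation, Editor, Score, Topic into {Affiliation, Editor, ReviewerID, Score, Topic} and {ReviewerID, VenueID}.
{Affiliation, Editor, ReviewerID, Score, Topic} has no BCNF violation.
{ReviewerID, VenueID} has no BCNF violation.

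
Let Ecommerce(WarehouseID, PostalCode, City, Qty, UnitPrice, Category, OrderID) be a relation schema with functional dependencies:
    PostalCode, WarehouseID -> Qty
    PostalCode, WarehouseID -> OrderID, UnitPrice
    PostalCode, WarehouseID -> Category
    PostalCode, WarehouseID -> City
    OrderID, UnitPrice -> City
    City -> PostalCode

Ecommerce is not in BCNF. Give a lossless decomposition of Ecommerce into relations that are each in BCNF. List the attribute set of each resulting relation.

Candidate keys of the original relation: {City, WarehouseID}, {OrderID, UnitPrice, WarehouseID}, {PostalCode, WarehouseID}.
{Category, City, OrderID, PostalCode, Qty, UnitPrice, WarehouseID}: {OrderID, UnitPrice} determines {City, OrderID, PostalCode, UnitPrice} here but is not a superkey — split on OrderID, UnitPrice -> City, PostalCode, giving {City, OrderID, PostalCode, UnitPrice} and {Category, OrderID, Qty, UnitPrice, WarehouseID}.
{City, OrderID, PostalCode, UnitPrice}: {City} determines {City, PostalCode} here but is not a superkey — split on City -> PostalCode, giving {City, PostalCode} and {City, OrderID, UnitPrice}.
{City, PostalCode}: every determinant is a superkey — BCNF.
{City, OrderID, UnitPrice}: every determinant is a superkey — BCNF.
{Category, OrderID, Qty, UnitPrice, WarehouseID}: every determinant is a superkey — BCNF.

{Category, OrderID, Qty, UnitPrice, WarehouseID}; {City, OrderID, UnitPrice}; {City, PostalCode}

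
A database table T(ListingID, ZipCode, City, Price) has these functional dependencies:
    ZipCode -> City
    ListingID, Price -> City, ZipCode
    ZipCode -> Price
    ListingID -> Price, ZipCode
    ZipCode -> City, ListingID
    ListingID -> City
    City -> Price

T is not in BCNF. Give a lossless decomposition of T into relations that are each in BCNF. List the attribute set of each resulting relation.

{City, ListingID, ZipCode}; {City, Price}

Candidate keys of the original relation: {ListingID}, {ZipCode}.
In {City, ListingID, Price, ZipCode}, {City} is not a superkey ({City}⁺ restricted to this set is {City, Price}), so split on City -> Price into {City, Price} and {City, ListingID, ZipCode}.
{City, Price} is in BCNF.
{City, ListingID, ZipCode} is in BCNF.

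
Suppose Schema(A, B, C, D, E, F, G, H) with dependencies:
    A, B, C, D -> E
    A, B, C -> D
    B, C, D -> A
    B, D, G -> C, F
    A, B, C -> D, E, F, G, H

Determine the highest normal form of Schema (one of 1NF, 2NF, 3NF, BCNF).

Candidate keys: {A, B, C}, {B, C, D}, {B, D, G}. Prime attributes: {A, B, C, D, G}.
Every FD has a superkey on the left, so the relation is in BCNF.

BCNF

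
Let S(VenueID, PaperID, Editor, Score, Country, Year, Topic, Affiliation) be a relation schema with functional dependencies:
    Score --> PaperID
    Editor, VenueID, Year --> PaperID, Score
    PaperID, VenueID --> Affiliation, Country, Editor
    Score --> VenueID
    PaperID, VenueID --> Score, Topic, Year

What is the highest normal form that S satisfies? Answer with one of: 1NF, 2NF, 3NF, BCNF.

Candidate keys: {Editor, VenueID, Year}, {PaperID, VenueID}, {Score}. Prime attributes: {Editor, PaperID, Score, VenueID, Year}.
Each dependency's left side is a superkey — BCNF holds.

BCNF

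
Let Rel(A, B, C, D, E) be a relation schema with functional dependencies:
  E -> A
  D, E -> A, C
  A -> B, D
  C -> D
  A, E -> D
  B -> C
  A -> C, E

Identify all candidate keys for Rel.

{A}, {E}

{A}⁺ = {A, B, C, D, E} — all of the relation — so {A} is a candidate key.
{E}⁺ = {A, B, C, D, E} — all of the relation — so {E} is a candidate key.
These are minimal and exhaustive — every other superkey contains one of them.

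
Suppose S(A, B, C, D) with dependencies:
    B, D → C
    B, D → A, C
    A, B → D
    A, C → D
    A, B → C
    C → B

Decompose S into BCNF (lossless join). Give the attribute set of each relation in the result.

Candidate keys of the original relation: {A, B}, {A, C}, {B, D}, {C, D}.
Within {A, B, C, D}: {C}⁺ ∩ {A, B, C, D} = {B, C}, not the whole set, so C → B violates BCNF; decompose into {B, C} and {A, C, D}.
{B, C}: every determinant is a superkey — BCNF.
{A, C, D}: every determinant is a superkey — BCNF.

{A, C, D}; {B, C}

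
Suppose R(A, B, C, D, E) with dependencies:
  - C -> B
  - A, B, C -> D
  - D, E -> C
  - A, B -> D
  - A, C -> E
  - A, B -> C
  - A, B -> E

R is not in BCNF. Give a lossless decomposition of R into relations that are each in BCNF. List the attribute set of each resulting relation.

{A, D, E}; {B, C}; {C, D, E}

Candidate keys of the original relation: {A, B}, {A, C}, {A, D, E}.
{A, B, C, D, E}: {C} determines {B, C} here but is not a superkey — split on C -> B, giving {B, C} and {A, C, D, E}.
{B, C}: every determinant is a superkey — BCNF.
{A, C, D, E}: {D, E} determines {C, D, E} here but is not a superkey — split on D, E -> C, giving {C, D, E} and {A, D, E}.
{C, D, E}: every determinant is a superkey — BCNF.
{A, D, E}: every determinant is a superkey — BCNF.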